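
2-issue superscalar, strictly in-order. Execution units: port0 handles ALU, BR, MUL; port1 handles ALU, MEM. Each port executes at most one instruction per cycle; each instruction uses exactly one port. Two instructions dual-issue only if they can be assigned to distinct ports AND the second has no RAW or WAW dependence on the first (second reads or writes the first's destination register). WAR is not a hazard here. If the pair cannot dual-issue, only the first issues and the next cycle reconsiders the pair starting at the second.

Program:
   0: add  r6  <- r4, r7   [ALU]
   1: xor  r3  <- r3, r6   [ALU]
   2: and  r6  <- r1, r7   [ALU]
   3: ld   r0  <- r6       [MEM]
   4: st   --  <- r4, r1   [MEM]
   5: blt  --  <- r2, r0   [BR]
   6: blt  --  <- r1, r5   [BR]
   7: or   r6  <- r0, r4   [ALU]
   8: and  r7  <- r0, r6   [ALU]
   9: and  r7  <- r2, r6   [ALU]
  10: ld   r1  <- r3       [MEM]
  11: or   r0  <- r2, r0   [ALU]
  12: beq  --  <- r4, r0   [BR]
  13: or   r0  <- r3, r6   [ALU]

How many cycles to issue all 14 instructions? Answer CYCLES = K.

#0 head=0: add i0 RAW r6
#1 head=1: xor and i1/i2 dual
#2 head=3: ld i3 no-port MEM/MEM
#3 head=4: st blt i4/i5 dual
#4 head=6: blt or i6/i7 dual
#5 head=8: and i8 WAW r7
#6 head=9: and ld i9/i10 dual
#7 head=11: or i11 RAW r0
#8 head=12: beq or i12/i13 dual

CYCLES = 9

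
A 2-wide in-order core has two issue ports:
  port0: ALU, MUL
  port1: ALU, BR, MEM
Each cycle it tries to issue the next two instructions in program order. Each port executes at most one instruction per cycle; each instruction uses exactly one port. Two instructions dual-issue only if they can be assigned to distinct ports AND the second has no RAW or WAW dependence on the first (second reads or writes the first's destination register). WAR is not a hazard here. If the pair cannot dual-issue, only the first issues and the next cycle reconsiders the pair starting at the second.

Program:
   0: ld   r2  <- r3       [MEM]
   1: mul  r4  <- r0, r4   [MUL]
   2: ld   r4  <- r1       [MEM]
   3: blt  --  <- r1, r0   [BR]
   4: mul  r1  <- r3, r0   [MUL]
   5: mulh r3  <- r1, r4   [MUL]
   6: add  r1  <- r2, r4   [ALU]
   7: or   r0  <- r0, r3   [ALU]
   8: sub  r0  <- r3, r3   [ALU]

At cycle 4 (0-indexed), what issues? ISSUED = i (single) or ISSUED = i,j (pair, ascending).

t=0 i0&i1:ld.MEM;mul.MUL ; pair
t=1 i2:ld.MEM ; no-port MEM/BR
t=2 i3&i4:blt.BR;mul.MUL ; pair
t=3 i5&i6:mulh.MUL;add.ALU ; pair
t=4 i7:or.ALU ; WAW r0
t=5 i8:sub.ALU ; tail

ISSUED = 7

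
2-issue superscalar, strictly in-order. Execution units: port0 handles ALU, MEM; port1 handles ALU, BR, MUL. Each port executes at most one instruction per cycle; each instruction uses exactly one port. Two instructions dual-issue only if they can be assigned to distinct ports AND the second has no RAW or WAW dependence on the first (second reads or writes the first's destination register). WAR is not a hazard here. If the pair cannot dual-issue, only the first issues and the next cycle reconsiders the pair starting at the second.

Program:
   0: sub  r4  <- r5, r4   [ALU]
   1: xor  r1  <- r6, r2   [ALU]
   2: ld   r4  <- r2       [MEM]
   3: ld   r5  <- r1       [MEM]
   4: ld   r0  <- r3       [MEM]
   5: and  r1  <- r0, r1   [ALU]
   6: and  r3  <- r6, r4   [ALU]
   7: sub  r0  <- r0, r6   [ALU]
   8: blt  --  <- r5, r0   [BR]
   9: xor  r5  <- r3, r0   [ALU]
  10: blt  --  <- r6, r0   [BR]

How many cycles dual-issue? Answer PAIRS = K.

PAIRS = 3

[0] i0+i1  sub.ALU;xor.ALU  -- pair
[1] i2  ld.MEM  -- no-port MEM/MEM
[2] i3  ld.MEM  -- no-port MEM/MEM
[3] i4  ld.MEM  -- RAW r0
[4] i5+i6  and.ALU;and.ALU  -- pair
[5] i7  sub.ALU  -- RAW r0
[6] i8+i9  blt.BR;xor.ALU  -- pair
[7] i10  blt.BR  -- tail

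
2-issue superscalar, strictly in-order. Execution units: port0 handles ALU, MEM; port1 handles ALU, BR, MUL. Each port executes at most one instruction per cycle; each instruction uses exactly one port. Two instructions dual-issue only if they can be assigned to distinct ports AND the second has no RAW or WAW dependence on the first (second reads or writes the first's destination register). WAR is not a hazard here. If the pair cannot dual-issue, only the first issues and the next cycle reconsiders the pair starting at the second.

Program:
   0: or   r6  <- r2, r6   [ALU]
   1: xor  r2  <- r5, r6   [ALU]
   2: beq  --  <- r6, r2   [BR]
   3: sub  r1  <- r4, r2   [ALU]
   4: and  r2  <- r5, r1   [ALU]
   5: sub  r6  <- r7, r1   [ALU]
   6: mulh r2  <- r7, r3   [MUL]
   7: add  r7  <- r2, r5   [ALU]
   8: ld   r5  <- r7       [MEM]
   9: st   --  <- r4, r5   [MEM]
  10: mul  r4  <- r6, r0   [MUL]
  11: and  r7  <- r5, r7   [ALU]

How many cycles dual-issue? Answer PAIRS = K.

PAIRS = 3

0. or.ALU @i0  | RAW r6
1. xor.ALU @i1  | RAW r2
2. beq.BR+sub.ALU @i2+i3  | dual
3. and.ALU+sub.ALU @i4+i5  | dual
4. mulh.MUL @i6  | RAW r2
5. add.ALU @i7  | RAW r7
6. ld.MEM @i8  | no-port MEM/MEM
7. st.MEM+mul.MUL @i9+i10  | dual
8. and.ALU @i11  | tail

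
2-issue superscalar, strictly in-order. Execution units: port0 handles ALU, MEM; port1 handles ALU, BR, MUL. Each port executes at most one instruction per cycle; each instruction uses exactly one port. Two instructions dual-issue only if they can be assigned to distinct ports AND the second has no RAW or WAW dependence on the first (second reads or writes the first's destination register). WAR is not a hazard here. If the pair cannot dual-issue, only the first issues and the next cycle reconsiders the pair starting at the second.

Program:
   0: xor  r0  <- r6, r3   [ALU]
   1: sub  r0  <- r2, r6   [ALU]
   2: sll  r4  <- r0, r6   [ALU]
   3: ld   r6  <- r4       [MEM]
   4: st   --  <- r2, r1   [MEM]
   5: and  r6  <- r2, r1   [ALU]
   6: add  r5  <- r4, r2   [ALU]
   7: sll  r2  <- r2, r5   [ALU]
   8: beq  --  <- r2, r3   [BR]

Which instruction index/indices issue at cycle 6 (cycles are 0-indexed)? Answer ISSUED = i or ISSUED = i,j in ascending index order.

0. xor.ALU @i0  | WAW r0
1. sub.ALU @i1  | RAW r0
2. sll.ALU @i2  | RAW r4
3. ld.MEM @i3  | no-port MEM/MEM
4. st.MEM+and.ALU @i4/i5  | dual
5. add.ALU @i6  | RAW r5
6. sll.ALU @i7  | RAW r2
7. beq.BR @i8  | tail

ISSUED = 7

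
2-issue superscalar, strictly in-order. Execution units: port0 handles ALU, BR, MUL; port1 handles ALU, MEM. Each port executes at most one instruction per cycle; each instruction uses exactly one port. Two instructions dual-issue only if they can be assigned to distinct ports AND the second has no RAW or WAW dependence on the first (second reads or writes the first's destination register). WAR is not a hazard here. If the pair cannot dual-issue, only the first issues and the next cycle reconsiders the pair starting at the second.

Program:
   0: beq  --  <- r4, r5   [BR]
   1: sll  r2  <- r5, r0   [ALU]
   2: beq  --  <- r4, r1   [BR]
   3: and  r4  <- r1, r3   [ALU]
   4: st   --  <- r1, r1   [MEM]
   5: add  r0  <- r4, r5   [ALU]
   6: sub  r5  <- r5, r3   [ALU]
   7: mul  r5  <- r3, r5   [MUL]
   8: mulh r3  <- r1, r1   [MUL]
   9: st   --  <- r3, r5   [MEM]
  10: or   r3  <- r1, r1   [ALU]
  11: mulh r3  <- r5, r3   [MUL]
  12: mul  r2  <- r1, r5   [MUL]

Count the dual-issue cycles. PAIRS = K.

PAIRS = 4

  cy0 -> i0,i1 (beq.BR;sll.ALU) 2-wide
  cy1 -> i2,i3 (beq.BR;and.ALU) 2-wide
  cy2 -> i4,i5 (st.MEM;add.ALU) 2-wide
  cy3 -> i6 (sub.ALU) RAW+WAW r5
  cy4 -> i7 (mul.MUL) no-port MUL/MUL
  cy5 -> i8 (mulh.MUL) RAW r3
  cy6 -> i9,i10 (st.MEM;or.ALU) 2-wide
  cy7 -> i11 (mulh.MUL) no-port MUL/MUL
  cy8 -> i12 (mul.MUL) tail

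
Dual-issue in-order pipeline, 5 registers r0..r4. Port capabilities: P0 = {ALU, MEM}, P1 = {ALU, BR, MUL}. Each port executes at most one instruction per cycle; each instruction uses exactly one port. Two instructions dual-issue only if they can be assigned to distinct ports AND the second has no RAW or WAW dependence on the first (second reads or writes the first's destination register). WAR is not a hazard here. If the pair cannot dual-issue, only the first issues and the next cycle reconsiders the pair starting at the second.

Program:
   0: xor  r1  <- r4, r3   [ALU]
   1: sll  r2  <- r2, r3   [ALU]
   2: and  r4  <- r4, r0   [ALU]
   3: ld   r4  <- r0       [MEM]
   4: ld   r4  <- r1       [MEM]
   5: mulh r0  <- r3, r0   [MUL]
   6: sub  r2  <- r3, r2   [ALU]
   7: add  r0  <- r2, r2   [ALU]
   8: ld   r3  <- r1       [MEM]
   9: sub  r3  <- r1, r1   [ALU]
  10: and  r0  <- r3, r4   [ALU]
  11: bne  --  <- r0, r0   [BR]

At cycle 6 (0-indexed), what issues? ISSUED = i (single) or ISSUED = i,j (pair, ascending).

ISSUED = 9

c0: i0+i1 xor;sll  pair
c1: i2 and  WAW r4
c2: i3 ld  no-port MEM/MEM
c3: i4+i5 ld;mulh  pair
c4: i6 sub  RAW r2
c5: i7+i8 add;ld  pair
c6: i9 sub  RAW r3
c7: i10 and  RAW r0
c8: i11 bne  tail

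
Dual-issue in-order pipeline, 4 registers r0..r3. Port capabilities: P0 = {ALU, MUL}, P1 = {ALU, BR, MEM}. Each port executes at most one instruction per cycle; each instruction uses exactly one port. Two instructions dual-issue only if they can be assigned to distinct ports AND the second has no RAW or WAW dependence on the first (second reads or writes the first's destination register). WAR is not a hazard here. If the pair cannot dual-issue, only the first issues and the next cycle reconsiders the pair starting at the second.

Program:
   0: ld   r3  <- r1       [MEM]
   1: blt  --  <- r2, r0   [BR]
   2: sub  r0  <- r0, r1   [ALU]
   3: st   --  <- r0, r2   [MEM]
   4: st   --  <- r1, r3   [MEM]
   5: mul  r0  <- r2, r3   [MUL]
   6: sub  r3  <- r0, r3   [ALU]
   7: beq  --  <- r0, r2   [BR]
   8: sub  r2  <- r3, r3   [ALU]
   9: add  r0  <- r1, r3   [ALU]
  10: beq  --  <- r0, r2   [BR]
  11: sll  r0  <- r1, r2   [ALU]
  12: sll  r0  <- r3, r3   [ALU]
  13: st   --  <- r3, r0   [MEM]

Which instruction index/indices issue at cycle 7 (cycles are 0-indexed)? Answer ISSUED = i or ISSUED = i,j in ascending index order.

ISSUED = 12

c0: i0 ld.MEM  no-port MEM/BR
c1: i1,i2 blt.BR/sub.ALU  2-wide
c2: i3 st.MEM  no-port MEM/MEM
c3: i4,i5 st.MEM/mul.MUL  2-wide
c4: i6,i7 sub.ALU/beq.BR  2-wide
c5: i8,i9 sub.ALU/add.ALU  2-wide
c6: i10,i11 beq.BR/sll.ALU  2-wide
c7: i12 sll.ALU  RAW r0
c8: i13 st.MEM  tail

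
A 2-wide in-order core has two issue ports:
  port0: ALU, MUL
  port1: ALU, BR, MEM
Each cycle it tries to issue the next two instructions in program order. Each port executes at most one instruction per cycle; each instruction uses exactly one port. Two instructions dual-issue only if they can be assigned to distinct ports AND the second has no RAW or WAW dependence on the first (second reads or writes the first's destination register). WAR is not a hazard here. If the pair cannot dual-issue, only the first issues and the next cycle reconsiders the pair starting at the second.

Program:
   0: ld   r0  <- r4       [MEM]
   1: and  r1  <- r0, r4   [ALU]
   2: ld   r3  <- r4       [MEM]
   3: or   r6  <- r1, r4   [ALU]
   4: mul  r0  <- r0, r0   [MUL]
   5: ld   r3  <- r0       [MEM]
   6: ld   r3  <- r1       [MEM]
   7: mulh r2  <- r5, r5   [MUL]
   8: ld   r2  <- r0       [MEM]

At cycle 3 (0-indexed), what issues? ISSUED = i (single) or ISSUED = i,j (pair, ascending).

t=0 i0:ld.MEM ; RAW r0
t=1 i1/i2:and.ALU ld.MEM ; 2-wide
t=2 i3/i4:or.ALU mul.MUL ; 2-wide
t=3 i5:ld.MEM ; no-port MEM/MEM
t=4 i6/i7:ld.MEM mulh.MUL ; 2-wide
t=5 i8:ld.MEM ; tail

ISSUED = 5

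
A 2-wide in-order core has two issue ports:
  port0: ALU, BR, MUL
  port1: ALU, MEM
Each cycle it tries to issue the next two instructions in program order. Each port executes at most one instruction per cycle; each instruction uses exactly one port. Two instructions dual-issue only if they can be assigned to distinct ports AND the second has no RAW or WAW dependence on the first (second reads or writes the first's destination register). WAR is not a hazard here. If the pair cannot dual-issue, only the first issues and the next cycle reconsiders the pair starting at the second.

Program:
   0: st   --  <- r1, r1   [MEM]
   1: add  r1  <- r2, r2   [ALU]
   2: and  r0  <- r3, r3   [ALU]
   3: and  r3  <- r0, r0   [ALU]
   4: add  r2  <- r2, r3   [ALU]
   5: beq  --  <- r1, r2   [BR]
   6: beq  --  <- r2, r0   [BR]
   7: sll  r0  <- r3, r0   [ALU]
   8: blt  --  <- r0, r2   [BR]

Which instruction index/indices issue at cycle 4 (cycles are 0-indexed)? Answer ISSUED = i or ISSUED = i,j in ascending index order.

#0 head=0: st.MEM;add.ALU i0+i1 2-wide
#1 head=2: and.ALU i2 RAW r0
#2 head=3: and.ALU i3 RAW r3
#3 head=4: add.ALU i4 RAW r2
#4 head=5: beq.BR i5 no-port BR/BR
#5 head=6: beq.BR;sll.ALU i6+i7 2-wide
#6 head=8: blt.BR i8 tail

ISSUED = 5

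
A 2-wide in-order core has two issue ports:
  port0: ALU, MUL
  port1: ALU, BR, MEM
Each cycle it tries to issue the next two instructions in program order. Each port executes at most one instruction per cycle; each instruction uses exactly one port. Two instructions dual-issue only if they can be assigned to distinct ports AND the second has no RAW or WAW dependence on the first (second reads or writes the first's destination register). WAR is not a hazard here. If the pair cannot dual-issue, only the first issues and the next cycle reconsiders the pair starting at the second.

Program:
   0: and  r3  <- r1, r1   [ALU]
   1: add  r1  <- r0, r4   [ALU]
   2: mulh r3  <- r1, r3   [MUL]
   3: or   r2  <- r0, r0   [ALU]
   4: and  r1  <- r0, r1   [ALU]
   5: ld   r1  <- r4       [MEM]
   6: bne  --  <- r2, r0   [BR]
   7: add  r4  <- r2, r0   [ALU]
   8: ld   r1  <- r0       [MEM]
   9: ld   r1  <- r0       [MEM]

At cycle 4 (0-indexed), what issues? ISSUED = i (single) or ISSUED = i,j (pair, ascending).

ISSUED = 6,7

c0: i0,i1 and/add  2-wide
c1: i2,i3 mulh/or  2-wide
c2: i4 and  WAW r1
c3: i5 ld  no-port MEM/BR
c4: i6,i7 bne/add  2-wide
c5: i8 ld  no-port MEM/MEM
c6: i9 ld  tail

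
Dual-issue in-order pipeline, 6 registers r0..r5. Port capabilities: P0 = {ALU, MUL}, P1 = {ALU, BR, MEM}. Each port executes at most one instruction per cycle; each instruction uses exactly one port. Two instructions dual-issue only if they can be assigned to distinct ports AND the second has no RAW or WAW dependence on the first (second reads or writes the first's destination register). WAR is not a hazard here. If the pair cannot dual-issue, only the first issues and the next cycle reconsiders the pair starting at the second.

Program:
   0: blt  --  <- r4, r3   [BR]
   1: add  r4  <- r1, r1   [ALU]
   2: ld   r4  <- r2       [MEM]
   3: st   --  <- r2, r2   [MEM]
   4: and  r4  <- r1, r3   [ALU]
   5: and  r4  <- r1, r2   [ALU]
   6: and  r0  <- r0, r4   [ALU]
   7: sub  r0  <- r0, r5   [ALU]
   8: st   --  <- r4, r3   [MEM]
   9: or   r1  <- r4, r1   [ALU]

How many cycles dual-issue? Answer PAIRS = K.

PAIRS = 3

c0: i0/i1 blt;add  dual
c1: i2 ld  no-port MEM/MEM
c2: i3/i4 st;and  dual
c3: i5 and  RAW r4
c4: i6 and  RAW+WAW r0
c5: i7/i8 sub;st  dual
c6: i9 or  tail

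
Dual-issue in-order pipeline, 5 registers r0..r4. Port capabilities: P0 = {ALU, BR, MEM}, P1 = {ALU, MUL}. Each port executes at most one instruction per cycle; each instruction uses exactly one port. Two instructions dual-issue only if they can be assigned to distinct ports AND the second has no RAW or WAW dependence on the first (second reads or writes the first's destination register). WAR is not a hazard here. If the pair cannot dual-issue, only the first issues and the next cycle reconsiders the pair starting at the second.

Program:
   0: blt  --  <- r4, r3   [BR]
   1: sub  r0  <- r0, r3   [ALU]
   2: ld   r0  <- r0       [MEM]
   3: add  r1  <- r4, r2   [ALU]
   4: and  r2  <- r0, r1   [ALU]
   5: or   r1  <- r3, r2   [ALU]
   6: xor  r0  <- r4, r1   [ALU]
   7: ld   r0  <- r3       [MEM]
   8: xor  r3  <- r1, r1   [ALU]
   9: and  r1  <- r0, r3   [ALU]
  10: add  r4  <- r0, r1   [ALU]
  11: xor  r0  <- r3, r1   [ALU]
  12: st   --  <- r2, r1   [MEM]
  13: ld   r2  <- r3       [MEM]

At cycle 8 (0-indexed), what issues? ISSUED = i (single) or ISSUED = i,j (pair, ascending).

ISSUED = 12

c0: i0&i1 blt.BR;sub.ALU  2-wide
c1: i2&i3 ld.MEM;add.ALU  2-wide
c2: i4 and.ALU  RAW r2
c3: i5 or.ALU  RAW r1
c4: i6 xor.ALU  WAW r0
c5: i7&i8 ld.MEM;xor.ALU  2-wide
c6: i9 and.ALU  RAW r1
c7: i10&i11 add.ALU;xor.ALU  2-wide
c8: i12 st.MEM  no-port MEM/MEM
c9: i13 ld.MEM  tail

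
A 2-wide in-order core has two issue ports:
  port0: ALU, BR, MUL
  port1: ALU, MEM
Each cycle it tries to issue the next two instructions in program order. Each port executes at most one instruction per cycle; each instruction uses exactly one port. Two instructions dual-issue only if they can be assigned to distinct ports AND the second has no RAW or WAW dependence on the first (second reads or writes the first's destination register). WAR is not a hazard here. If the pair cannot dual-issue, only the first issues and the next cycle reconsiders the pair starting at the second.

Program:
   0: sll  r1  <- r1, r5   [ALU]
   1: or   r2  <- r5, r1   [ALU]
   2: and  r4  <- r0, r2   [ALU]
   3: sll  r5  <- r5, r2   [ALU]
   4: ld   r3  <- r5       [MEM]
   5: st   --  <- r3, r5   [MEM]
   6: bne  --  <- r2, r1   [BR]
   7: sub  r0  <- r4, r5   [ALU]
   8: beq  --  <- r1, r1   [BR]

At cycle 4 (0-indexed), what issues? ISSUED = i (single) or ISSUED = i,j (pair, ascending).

#0 head=0: sll.ALU i0 RAW r1
#1 head=1: or.ALU i1 RAW r2
#2 head=2: and.ALU sll.ALU i2&i3 2-wide
#3 head=4: ld.MEM i4 no-port MEM/MEM
#4 head=5: st.MEM bne.BR i5&i6 2-wide
#5 head=7: sub.ALU beq.BR i7&i8 2-wide

ISSUED = 5,6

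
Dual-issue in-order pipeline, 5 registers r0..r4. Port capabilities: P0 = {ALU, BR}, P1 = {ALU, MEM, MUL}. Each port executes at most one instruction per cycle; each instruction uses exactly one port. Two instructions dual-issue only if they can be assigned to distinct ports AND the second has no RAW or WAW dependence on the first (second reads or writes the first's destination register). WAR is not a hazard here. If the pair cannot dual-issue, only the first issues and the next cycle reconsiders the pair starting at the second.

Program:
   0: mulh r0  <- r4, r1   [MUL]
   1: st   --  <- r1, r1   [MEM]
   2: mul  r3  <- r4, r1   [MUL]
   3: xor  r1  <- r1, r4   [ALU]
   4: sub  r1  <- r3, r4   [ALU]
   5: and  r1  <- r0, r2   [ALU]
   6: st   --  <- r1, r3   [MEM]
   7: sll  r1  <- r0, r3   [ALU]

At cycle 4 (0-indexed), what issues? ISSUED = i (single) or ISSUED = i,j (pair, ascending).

c0: i0 mulh  no-port MUL/MEM
c1: i1 st  no-port MEM/MUL
c2: i2/i3 mul xor  dual
c3: i4 sub  WAW r1
c4: i5 and  RAW r1
c5: i6/i7 st sll  dual

ISSUED = 5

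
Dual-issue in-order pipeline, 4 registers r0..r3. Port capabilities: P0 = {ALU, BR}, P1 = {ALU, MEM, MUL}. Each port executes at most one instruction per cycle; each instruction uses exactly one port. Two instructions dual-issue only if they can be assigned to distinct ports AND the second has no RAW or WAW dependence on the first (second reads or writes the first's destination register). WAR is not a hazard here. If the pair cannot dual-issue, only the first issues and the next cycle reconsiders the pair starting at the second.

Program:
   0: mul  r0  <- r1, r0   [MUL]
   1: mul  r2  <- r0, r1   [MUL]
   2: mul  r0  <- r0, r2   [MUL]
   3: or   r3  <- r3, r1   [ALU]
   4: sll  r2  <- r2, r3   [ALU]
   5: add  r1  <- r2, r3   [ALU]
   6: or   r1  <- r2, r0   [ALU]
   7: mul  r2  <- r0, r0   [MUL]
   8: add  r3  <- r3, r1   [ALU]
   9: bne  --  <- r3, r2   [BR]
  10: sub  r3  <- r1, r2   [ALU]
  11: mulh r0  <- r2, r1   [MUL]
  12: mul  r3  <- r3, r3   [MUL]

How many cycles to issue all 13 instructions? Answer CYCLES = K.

CYCLES = 10

#0 head=0: mul.MUL i0 no-port MUL/MUL
#1 head=1: mul.MUL i1 no-port MUL/MUL
#2 head=2: mul.MUL+or.ALU i2+i3 dual
#3 head=4: sll.ALU i4 RAW r2
#4 head=5: add.ALU i5 WAW r1
#5 head=6: or.ALU+mul.MUL i6+i7 dual
#6 head=8: add.ALU i8 RAW r3
#7 head=9: bne.BR+sub.ALU i9+i10 dual
#8 head=11: mulh.MUL i11 no-port MUL/MUL
#9 head=12: mul.MUL i12 tail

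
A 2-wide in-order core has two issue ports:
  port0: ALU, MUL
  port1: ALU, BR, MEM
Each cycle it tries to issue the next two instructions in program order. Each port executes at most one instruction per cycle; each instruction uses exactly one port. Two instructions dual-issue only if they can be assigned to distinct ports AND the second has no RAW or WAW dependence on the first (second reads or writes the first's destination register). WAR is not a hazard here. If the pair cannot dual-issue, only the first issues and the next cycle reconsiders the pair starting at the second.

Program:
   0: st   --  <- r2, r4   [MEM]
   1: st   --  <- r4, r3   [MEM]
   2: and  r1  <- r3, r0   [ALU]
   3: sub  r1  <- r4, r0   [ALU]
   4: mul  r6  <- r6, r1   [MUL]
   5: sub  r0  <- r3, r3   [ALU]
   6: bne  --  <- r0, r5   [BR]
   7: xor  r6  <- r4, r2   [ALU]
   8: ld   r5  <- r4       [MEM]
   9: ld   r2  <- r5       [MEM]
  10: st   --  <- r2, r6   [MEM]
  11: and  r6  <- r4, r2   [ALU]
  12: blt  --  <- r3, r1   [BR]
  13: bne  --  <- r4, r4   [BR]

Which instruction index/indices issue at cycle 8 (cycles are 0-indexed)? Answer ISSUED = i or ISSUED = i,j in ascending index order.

ISSUED = 12

t=0 i0:st.MEM ; no-port MEM/MEM
t=1 i1/i2:st.MEM+and.ALU ; 2-wide
t=2 i3:sub.ALU ; RAW r1
t=3 i4/i5:mul.MUL+sub.ALU ; 2-wide
t=4 i6/i7:bne.BR+xor.ALU ; 2-wide
t=5 i8:ld.MEM ; no-port MEM/MEM
t=6 i9:ld.MEM ; no-port MEM/MEM
t=7 i10/i11:st.MEM+and.ALU ; 2-wide
t=8 i12:blt.BR ; no-port BR/BR
t=9 i13:bne.BR ; tail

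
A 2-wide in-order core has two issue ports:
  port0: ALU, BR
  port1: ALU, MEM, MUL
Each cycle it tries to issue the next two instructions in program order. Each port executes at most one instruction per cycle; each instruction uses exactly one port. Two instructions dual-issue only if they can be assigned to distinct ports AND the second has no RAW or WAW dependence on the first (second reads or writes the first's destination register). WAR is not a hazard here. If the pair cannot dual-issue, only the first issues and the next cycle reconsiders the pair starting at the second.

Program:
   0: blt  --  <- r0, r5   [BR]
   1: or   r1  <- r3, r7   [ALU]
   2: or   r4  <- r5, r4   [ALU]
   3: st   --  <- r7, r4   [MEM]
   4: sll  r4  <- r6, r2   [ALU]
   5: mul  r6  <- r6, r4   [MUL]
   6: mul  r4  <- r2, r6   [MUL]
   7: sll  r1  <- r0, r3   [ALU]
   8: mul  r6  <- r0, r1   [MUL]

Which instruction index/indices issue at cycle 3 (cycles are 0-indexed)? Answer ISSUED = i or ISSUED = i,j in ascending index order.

0. blt;or @i0+i1  | 2-wide
1. or @i2  | RAW r4
2. st;sll @i3+i4  | 2-wide
3. mul @i5  | no-port MUL/MUL
4. mul;sll @i6+i7  | 2-wide
5. mul @i8  | tail

ISSUED = 5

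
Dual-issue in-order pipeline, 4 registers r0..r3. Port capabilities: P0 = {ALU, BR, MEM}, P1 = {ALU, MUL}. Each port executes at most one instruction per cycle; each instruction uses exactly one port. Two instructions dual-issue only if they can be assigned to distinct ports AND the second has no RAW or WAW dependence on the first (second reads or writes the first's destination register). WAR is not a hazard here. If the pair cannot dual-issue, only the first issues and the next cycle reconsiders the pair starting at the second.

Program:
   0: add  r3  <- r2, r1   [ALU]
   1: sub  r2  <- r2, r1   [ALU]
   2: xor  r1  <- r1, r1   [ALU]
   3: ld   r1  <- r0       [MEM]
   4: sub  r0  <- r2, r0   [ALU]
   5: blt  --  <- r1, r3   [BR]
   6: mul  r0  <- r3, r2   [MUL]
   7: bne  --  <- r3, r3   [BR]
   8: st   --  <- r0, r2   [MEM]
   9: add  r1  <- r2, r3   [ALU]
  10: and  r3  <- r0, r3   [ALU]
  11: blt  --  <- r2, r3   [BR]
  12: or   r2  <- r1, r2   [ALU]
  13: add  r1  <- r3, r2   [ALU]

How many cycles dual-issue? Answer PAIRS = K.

PAIRS = 5

c0: i0+i1 add/sub  2-wide
c1: i2 xor  WAW r1
c2: i3+i4 ld/sub  2-wide
c3: i5+i6 blt/mul  2-wide
c4: i7 bne  no-port BR/MEM
c5: i8+i9 st/add  2-wide
c6: i10 and  RAW r3
c7: i11+i12 blt/or  2-wide
c8: i13 add  tail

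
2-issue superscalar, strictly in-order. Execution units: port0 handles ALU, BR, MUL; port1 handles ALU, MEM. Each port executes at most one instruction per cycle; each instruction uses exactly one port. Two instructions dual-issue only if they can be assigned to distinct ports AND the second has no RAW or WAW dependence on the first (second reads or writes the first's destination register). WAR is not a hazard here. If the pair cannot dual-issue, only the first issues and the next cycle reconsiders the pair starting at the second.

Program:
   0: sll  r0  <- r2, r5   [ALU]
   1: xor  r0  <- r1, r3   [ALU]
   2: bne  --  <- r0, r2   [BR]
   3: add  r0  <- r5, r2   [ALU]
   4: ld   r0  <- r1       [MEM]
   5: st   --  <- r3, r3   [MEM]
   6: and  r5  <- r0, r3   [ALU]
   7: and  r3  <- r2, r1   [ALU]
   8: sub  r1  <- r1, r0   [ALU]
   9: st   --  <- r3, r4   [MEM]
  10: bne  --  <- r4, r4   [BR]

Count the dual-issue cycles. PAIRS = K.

#0 head=0: sll i0 WAW r0
#1 head=1: xor i1 RAW r0
#2 head=2: bne;add i2,i3 pair
#3 head=4: ld i4 no-port MEM/MEM
#4 head=5: st;and i5,i6 pair
#5 head=7: and;sub i7,i8 pair
#6 head=9: st;bne i9,i10 pair

PAIRS = 4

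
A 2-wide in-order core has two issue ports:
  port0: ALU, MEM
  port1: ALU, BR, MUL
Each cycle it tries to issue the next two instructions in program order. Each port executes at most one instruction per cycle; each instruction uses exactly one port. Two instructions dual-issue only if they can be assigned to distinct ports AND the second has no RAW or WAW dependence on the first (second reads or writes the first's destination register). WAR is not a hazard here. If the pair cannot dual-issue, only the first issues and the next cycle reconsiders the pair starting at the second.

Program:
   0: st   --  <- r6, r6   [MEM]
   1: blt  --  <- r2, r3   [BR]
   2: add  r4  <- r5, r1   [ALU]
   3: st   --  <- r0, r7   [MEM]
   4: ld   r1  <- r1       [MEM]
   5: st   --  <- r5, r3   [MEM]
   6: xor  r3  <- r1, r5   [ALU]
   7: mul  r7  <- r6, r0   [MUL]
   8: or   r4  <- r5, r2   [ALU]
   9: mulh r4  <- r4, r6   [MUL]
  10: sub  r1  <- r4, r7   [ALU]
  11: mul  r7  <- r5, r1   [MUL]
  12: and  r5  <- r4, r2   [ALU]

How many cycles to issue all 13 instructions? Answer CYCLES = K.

#0 head=0: st.MEM blt.BR i0/i1 dual
#1 head=2: add.ALU st.MEM i2/i3 dual
#2 head=4: ld.MEM i4 no-port MEM/MEM
#3 head=5: st.MEM xor.ALU i5/i6 dual
#4 head=7: mul.MUL or.ALU i7/i8 dual
#5 head=9: mulh.MUL i9 RAW r4
#6 head=10: sub.ALU i10 RAW r1
#7 head=11: mul.MUL and.ALU i11/i12 dual

CYCLES = 8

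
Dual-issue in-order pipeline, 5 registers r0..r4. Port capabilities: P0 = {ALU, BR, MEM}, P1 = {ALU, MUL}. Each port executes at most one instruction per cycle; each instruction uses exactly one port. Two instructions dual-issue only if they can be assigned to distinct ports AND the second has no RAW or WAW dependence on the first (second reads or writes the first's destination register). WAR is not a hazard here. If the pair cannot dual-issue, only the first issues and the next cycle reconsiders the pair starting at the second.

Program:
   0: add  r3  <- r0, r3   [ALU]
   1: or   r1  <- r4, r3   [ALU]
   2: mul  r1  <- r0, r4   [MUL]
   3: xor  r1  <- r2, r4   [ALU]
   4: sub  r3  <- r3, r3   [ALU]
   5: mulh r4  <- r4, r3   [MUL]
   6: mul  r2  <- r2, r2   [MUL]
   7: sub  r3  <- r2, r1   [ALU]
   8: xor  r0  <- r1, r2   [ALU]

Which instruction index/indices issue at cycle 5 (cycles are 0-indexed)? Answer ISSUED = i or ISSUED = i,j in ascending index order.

ISSUED = 6

0. add.ALU @i0  | RAW r3
1. or.ALU @i1  | WAW r1
2. mul.MUL @i2  | WAW r1
3. xor.ALU+sub.ALU @i3/i4  | dual
4. mulh.MUL @i5  | no-port MUL/MUL
5. mul.MUL @i6  | RAW r2
6. sub.ALU+xor.ALU @i7/i8  | dual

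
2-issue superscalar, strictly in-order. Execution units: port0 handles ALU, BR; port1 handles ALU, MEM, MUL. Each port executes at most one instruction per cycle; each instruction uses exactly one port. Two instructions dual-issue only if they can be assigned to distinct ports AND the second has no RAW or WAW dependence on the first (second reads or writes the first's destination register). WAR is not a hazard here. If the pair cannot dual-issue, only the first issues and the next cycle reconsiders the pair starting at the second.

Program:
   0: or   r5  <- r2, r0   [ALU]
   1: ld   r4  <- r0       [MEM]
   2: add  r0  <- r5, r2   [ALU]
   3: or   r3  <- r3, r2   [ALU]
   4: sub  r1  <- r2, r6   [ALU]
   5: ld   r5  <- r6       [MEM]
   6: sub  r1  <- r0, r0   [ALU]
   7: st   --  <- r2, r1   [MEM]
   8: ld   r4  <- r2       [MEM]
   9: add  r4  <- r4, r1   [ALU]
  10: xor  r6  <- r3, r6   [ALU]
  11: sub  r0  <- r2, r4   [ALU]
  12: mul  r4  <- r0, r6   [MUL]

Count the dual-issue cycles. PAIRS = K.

PAIRS = 4

0. or.ALU ld.MEM @i0/i1  | pair
1. add.ALU or.ALU @i2/i3  | pair
2. sub.ALU ld.MEM @i4/i5  | pair
3. sub.ALU @i6  | RAW r1
4. st.MEM @i7  | no-port MEM/MEM
5. ld.MEM @i8  | RAW+WAW r4
6. add.ALU xor.ALU @i9/i10  | pair
7. sub.ALU @i11  | RAW r0
8. mul.MUL @i12  | tail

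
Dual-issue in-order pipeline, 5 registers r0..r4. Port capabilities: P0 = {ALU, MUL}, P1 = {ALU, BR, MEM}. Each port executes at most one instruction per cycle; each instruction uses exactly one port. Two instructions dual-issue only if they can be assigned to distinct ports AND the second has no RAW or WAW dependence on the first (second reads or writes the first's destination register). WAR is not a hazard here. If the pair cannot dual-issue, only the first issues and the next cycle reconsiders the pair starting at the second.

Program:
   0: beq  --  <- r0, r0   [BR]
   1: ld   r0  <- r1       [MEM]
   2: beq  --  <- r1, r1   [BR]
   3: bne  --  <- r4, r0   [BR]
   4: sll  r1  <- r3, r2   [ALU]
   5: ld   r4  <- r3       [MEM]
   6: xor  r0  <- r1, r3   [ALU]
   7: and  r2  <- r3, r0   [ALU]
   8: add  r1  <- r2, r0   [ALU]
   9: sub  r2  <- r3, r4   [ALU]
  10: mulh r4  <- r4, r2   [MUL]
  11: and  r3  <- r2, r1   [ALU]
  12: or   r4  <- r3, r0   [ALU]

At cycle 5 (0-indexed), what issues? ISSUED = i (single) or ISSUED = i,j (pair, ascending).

ISSUED = 7

t=0 i0:beq.BR ; no-port BR/MEM
t=1 i1:ld.MEM ; no-port MEM/BR
t=2 i2:beq.BR ; no-port BR/BR
t=3 i3&i4:bne.BR+sll.ALU ; 2-wide
t=4 i5&i6:ld.MEM+xor.ALU ; 2-wide
t=5 i7:and.ALU ; RAW r2
t=6 i8&i9:add.ALU+sub.ALU ; 2-wide
t=7 i10&i11:mulh.MUL+and.ALU ; 2-wide
t=8 i12:or.ALU ; tail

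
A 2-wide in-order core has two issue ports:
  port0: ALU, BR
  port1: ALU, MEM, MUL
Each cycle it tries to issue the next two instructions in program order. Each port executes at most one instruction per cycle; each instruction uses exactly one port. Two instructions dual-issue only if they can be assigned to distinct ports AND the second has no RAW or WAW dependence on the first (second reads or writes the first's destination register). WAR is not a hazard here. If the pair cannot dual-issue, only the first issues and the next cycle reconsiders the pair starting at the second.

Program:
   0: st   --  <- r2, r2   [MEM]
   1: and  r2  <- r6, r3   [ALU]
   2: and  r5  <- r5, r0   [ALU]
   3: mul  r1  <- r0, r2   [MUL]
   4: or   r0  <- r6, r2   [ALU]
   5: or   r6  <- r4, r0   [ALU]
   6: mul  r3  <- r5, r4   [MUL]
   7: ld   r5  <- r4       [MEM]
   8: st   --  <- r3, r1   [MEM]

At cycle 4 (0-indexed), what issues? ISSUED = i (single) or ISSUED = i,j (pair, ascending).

ISSUED = 7

0. st;and @i0,i1  | dual
1. and;mul @i2,i3  | dual
2. or @i4  | RAW r0
3. or;mul @i5,i6  | dual
4. ld @i7  | no-port MEM/MEM
5. st @i8  | tail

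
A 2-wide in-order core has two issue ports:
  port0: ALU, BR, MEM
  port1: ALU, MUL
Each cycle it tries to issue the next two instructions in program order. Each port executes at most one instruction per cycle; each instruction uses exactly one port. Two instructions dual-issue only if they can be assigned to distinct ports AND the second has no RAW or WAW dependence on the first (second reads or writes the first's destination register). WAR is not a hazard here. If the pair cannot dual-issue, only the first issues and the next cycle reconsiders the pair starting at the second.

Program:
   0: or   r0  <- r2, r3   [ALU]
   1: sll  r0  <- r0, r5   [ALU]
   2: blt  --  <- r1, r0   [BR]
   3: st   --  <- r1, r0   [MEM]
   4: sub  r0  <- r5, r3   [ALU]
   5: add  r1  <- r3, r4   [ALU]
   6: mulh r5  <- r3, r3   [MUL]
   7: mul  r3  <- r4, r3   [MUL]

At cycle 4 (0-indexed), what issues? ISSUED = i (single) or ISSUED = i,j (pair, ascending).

t=0 i0:or.ALU ; RAW+WAW r0
t=1 i1:sll.ALU ; RAW r0
t=2 i2:blt.BR ; no-port BR/MEM
t=3 i3+i4:st.MEM;sub.ALU ; dual
t=4 i5+i6:add.ALU;mulh.MUL ; dual
t=5 i7:mul.MUL ; tail

ISSUED = 5,6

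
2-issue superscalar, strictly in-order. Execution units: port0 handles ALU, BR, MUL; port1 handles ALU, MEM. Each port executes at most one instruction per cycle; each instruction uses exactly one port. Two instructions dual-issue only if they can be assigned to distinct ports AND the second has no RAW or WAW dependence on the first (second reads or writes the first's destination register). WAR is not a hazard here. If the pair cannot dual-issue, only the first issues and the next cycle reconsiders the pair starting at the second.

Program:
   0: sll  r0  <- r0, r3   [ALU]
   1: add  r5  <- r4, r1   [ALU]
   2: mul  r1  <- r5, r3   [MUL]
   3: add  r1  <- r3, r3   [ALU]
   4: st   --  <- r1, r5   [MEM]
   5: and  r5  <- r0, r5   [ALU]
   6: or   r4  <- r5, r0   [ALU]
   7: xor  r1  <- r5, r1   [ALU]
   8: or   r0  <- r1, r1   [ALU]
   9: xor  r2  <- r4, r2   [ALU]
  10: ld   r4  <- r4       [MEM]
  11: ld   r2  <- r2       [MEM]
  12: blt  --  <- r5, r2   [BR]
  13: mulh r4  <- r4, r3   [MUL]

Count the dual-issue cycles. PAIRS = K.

0. sll.ALU;add.ALU @i0,i1  | dual
1. mul.MUL @i2  | WAW r1
2. add.ALU @i3  | RAW r1
3. st.MEM;and.ALU @i4,i5  | dual
4. or.ALU;xor.ALU @i6,i7  | dual
5. or.ALU;xor.ALU @i8,i9  | dual
6. ld.MEM @i10  | no-port MEM/MEM
7. ld.MEM @i11  | RAW r2
8. blt.BR @i12  | no-port BR/MUL
9. mulh.MUL @i13  | tail

PAIRS = 4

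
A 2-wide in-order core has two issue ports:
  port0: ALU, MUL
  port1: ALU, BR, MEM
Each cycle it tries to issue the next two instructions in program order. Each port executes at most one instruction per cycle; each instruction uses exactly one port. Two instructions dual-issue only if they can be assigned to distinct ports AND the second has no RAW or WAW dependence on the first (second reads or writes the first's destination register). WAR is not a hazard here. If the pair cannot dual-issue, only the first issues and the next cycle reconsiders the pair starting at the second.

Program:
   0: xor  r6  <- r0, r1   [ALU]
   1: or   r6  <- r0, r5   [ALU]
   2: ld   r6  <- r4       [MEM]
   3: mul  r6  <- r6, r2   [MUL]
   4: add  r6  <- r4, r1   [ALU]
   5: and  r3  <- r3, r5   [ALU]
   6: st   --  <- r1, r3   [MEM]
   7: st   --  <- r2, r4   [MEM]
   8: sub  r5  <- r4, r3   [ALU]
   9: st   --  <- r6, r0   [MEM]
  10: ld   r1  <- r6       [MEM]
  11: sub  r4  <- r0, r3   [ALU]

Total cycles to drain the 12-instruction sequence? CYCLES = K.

CYCLES = 9

  cy0 -> i0 (xor) WAW r6
  cy1 -> i1 (or) WAW r6
  cy2 -> i2 (ld) RAW+WAW r6
  cy3 -> i3 (mul) WAW r6
  cy4 -> i4/i5 (add;and) pair
  cy5 -> i6 (st) no-port MEM/MEM
  cy6 -> i7/i8 (st;sub) pair
  cy7 -> i9 (st) no-port MEM/MEM
  cy8 -> i10/i11 (ld;sub) pair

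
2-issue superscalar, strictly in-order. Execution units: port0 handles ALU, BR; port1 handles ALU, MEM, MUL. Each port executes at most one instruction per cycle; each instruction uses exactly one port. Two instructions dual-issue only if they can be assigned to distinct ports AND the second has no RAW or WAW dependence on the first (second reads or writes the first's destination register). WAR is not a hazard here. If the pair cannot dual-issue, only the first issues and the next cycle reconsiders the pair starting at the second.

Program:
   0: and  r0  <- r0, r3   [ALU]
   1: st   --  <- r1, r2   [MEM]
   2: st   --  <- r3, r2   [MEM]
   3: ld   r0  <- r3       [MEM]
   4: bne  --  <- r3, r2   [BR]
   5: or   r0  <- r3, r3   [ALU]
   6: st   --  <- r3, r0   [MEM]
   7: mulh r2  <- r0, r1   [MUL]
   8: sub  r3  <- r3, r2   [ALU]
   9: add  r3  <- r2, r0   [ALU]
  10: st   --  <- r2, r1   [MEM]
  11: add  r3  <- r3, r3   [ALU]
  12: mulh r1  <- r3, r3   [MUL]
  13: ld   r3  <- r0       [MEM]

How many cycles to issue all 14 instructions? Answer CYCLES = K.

CYCLES = 11

  cy0 -> i0+i1 (and+st) pair
  cy1 -> i2 (st) no-port MEM/MEM
  cy2 -> i3+i4 (ld+bne) pair
  cy3 -> i5 (or) RAW r0
  cy4 -> i6 (st) no-port MEM/MUL
  cy5 -> i7 (mulh) RAW r2
  cy6 -> i8 (sub) WAW r3
  cy7 -> i9+i10 (add+st) pair
  cy8 -> i11 (add) RAW r3
  cy9 -> i12 (mulh) no-port MUL/MEM
  cy10 -> i13 (ld) tail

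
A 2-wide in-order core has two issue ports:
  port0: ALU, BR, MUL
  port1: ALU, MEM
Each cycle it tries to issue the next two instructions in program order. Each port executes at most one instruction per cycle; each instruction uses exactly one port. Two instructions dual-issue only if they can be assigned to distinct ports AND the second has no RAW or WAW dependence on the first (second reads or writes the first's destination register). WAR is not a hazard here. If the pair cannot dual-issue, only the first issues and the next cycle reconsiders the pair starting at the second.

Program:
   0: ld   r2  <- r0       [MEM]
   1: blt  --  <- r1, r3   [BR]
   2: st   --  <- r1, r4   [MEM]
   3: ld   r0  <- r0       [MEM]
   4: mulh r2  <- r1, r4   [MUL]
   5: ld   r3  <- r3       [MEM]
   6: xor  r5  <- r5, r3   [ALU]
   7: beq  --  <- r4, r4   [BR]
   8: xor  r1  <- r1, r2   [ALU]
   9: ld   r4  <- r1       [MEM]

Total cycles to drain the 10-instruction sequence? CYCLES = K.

[0] i0/i1  ld/blt  -- dual
[1] i2  st  -- no-port MEM/MEM
[2] i3/i4  ld/mulh  -- dual
[3] i5  ld  -- RAW r3
[4] i6/i7  xor/beq  -- dual
[5] i8  xor  -- RAW r1
[6] i9  ld  -- tail

CYCLES = 7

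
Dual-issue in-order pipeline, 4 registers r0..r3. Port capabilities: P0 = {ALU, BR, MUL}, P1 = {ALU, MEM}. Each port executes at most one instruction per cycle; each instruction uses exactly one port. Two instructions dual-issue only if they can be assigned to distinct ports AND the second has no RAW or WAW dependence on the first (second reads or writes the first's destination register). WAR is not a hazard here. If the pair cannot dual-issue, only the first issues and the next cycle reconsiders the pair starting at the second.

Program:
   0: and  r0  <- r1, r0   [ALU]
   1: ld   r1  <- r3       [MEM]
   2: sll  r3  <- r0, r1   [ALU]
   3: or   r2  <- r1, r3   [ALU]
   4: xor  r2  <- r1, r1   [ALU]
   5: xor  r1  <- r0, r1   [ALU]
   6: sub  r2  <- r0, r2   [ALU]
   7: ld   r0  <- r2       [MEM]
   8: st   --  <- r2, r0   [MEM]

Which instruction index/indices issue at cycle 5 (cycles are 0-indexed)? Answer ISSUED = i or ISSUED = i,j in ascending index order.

  cy0 -> i0,i1 (and.ALU ld.MEM) 2-wide
  cy1 -> i2 (sll.ALU) RAW r3
  cy2 -> i3 (or.ALU) WAW r2
  cy3 -> i4,i5 (xor.ALU xor.ALU) 2-wide
  cy4 -> i6 (sub.ALU) RAW r2
  cy5 -> i7 (ld.MEM) no-port MEM/MEM
  cy6 -> i8 (st.MEM) tail

ISSUED = 7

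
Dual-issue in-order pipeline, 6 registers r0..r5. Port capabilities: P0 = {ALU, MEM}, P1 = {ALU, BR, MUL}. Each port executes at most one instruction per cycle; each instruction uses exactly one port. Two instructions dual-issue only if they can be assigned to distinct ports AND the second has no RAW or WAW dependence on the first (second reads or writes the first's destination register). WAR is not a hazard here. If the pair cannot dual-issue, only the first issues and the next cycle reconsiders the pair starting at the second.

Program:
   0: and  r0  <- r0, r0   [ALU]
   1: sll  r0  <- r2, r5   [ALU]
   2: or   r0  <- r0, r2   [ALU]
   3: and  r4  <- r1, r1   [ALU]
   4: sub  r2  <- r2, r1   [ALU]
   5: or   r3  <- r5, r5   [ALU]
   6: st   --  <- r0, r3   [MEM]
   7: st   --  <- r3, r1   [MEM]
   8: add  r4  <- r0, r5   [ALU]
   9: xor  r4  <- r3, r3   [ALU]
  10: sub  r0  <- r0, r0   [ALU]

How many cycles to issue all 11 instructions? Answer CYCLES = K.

CYCLES = 7

[0] i0  and  -- WAW r0
[1] i1  sll  -- RAW+WAW r0
[2] i2,i3  or;and  -- 2-wide
[3] i4,i5  sub;or  -- 2-wide
[4] i6  st  -- no-port MEM/MEM
[5] i7,i8  st;add  -- 2-wide
[6] i9,i10  xor;sub  -- 2-wide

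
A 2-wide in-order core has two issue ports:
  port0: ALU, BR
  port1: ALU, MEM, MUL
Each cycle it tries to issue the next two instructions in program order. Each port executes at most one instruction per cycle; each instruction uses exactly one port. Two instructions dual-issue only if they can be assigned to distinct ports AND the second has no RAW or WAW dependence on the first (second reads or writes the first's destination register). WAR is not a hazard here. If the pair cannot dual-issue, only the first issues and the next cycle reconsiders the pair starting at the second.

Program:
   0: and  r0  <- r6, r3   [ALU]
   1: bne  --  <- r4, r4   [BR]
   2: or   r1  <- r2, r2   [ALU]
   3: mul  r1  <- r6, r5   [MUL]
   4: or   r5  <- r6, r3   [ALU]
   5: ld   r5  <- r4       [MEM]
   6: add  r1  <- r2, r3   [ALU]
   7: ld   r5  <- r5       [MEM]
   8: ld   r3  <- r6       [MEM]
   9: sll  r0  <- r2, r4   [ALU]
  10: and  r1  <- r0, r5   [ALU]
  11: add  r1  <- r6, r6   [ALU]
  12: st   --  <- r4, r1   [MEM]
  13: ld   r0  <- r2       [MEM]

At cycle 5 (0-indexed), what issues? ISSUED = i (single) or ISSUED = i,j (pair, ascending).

c0: i0&i1 and.ALU;bne.BR  2-wide
c1: i2 or.ALU  WAW r1
c2: i3&i4 mul.MUL;or.ALU  2-wide
c3: i5&i6 ld.MEM;add.ALU  2-wide
c4: i7 ld.MEM  no-port MEM/MEM
c5: i8&i9 ld.MEM;sll.ALU  2-wide
c6: i10 and.ALU  WAW r1
c7: i11 add.ALU  RAW r1
c8: i12 st.MEM  no-port MEM/MEM
c9: i13 ld.MEM  tail

ISSUED = 8,9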